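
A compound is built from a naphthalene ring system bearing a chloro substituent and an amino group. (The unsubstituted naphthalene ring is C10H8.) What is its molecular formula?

Atom tally by fragment:
  naphthalene ring system core → C:10 H:8
  (− 2 ring H displaced by substituents)
  + Cl → Cl:1
  + NH2 → N:1 H:2
Element totals:
  C: 10
  H: 8
  Cl: 1
  N: 1

C10H8ClN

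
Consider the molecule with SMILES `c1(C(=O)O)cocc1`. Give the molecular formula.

C5H4O3

Atom tally by fragment:
  furan ring core → C:4 H:4 O:1
  (− 1 ring H displaced by substituents)
  + COOH → C:1 H:1 O:2
Element totals:
  C: 5
  H: 4
  O: 3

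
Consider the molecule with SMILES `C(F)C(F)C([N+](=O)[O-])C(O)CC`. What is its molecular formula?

Atom tally by fragment:
  FCH2 → C:1 H:2 F:1
  CH(F) → C:1 H:1 F:1
  CH(NO2) → C:1 H:1 N:1 O:2
  CH(OH) → C:1 H:2 O:1
  CH2 → C:1 H:2
  CH3 → C:1 H:3
Element totals:
  C: 6
  H: 11
  F: 2
  N: 1
  O: 3

C6H11F2NO3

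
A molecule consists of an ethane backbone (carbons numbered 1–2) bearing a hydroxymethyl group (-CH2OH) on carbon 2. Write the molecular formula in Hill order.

C3H8O

Atom tally by fragment:
  CH3 → C:1 H:3
  CH2CH2OH → C:2 H:5 O:1
Element totals:
  C: 3
  H: 8
  O: 1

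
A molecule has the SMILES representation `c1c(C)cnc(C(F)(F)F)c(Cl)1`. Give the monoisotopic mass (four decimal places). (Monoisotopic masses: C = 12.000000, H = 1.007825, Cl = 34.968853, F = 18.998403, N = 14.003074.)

195.0063

Atom tally by fragment:
  pyridine ring core → C:5 H:5 N:1
  (− 3 ring H displaced by substituents)
  + CH3 → C:1 H:3
  + CF3 → C:1 F:3
  + Cl → Cl:1
Element totals:
  C: 7
  H: 5
  Cl: 1
  F: 3
  N: 1
Molecular formula: C7H5ClF3N.
  M = 7(12.0) + 5(1.007825) + 34.968853 + 3(18.998403) + 14.003074
    = 84.000000 + 5.039125 + 34.968853 + 56.995209 + 14.003074 = 195.006261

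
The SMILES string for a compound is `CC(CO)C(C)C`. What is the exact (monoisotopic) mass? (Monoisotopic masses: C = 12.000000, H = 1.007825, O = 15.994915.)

102.1045

Atom tally by fragment:
  CH3 → C:1 H:3
  CH(CH2OH) → C:2 H:4 O:1
  CH(CH3) → C:2 H:4
  CH3 → C:1 H:3
Element totals:
  C: 6
  H: 14
  O: 1
Molecular formula: C6H14O.
  M = 6(12.0) + 14(1.007825) + 15.994915
    = 72.000000 + 14.109550 + 15.994915 = 102.104465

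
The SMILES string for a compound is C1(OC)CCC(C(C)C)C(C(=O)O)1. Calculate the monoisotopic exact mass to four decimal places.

186.1256

Atom tally by fragment:
  cyclopentane ring core → C:5 H:10
  (− 3 ring H displaced by substituents)
  + OCH3 → C:1 H:3 O:1
  + CH(CH3)2 → C:3 H:7
  + COOH → C:1 H:1 O:2
Element totals:
  C: 10
  H: 18
  O: 3
Molecular formula: C10H18O3.
  M = 10(12.0) + 18(1.007825) + 3(15.994915)
    = 120.000000 + 18.140850 + 47.984745 = 186.125595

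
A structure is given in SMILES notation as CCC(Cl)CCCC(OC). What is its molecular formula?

Atom tally by fragment:
  CH3 → C:1 H:3
  CH2 → C:1 H:2
  CH(Cl) → C:1 H:1 Cl:1
  CH2 → C:1 H:2
  CH2 → C:1 H:2
  CH2 → C:1 H:2
  CH2OCH3 → C:2 H:5 O:1
Element totals:
  C: 8
  H: 17
  Cl: 1
  O: 1

C8H17ClO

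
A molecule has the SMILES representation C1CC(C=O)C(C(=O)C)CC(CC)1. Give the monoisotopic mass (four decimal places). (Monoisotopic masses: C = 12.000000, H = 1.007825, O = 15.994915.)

182.1307

Atom tally by fragment:
  cyclohexane ring core → C:6 H:12
  (− 3 ring H displaced by substituents)
  + CHO → C:1 H:1 O:1
  + COCH3 → C:2 H:3 O:1
  + C2H5 → C:2 H:5
Element totals:
  C: 11
  H: 18
  O: 2
Molecular formula: C11H18O2.
  M = 11(12.0) + 18(1.007825) + 2(15.994915)
    = 132.000000 + 18.140850 + 31.989830 = 182.130680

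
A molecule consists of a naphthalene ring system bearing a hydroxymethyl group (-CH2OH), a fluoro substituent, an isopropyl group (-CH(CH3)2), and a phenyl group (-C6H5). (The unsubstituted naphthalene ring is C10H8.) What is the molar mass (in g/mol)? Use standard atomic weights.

Atom tally by fragment:
  naphthalene ring system core → C:10 H:8
  (− 4 ring H displaced by substituents)
  + CH2OH → C:1 H:3 O:1
  + F → F:1
  + CH(CH3)2 → C:3 H:7
  + C6H5 → C:6 H:5
Element totals:
  C: 20
  H: 19
  F: 1
  O: 1
Molecular formula: C20H19FO.
  M = 20(12.011) + 19(1.008) + 18.998 + 15.999
    = 240.220 + 19.152 + 18.998 + 15.999 = 294.369

294.37 g/mol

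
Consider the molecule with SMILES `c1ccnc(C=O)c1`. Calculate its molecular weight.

107.11 g/mol

Atom tally by fragment:
  pyridine ring core → C:5 H:5 N:1
  (− 1 ring H displaced by substituents)
  + CHO → C:1 H:1 O:1
Element totals:
  C: 6
  H: 5
  N: 1
  O: 1
Molecular formula: C6H5NO.
  M = 6(12.011) + 5(1.008) + 14.007 + 15.999
    = 72.066 + 5.040 + 14.007 + 15.999 = 107.112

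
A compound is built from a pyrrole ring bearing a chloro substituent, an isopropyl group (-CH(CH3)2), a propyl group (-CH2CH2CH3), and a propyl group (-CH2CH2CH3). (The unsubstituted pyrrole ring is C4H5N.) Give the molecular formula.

Atom tally by fragment:
  pyrrole ring core → C:4 H:5 N:1
  (− 4 ring H displaced by substituents)
  + Cl → Cl:1
  + CH(CH3)2 → C:3 H:7
  + CH2CH2CH3 → C:3 H:7
  + CH2CH2CH3 → C:3 H:7
Element totals:
  C: 13
  H: 22
  Cl: 1
  N: 1

C13H22ClN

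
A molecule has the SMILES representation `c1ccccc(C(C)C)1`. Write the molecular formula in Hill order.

Atom tally by fragment:
  benzene ring core → C:6 H:6
  (− 1 ring H displaced by substituents)
  + CH(CH3)2 → C:3 H:7
Element totals:
  C: 9
  H: 12

C9H12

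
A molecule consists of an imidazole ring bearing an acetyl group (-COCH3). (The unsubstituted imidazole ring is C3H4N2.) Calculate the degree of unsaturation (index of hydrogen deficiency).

Atom tally by fragment:
  imidazole ring core → C:3 H:4 N:2
  (− 1 ring H displaced by substituents)
  + COCH3 → C:2 H:3 O:1
Element totals:
  C: 5
  H: 6
  N: 2
  O: 1
Molecular formula: C5H6N2O.
DoU = (2C + 2 + N − H − X) / 2 = (2·5 + 2 + 2 − 6 − 0) / 2 = 4.

4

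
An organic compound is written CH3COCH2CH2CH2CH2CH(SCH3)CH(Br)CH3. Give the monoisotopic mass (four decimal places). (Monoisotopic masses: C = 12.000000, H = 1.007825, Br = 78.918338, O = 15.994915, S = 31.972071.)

266.0340

Element totals:
  C: 10
  H: 19
  Br: 1
  O: 1
  S: 1
Molecular formula: C10H19BrOS.
  M = 10(12.0) + 19(1.007825) + 78.918338 + 15.994915 + 31.972071
    = 120.000000 + 19.148675 + 78.918338 + 15.994915 + 31.972071 = 266.033999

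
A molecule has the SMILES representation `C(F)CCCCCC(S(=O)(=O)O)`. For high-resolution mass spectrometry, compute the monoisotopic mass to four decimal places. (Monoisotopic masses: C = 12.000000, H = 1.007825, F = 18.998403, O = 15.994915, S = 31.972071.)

Atom tally by fragment:
  FCH2 → C:1 H:2 F:1
  CH2 → C:1 H:2
  CH2 → C:1 H:2
  CH2 → C:1 H:2
  CH2 → C:1 H:2
  CH2 → C:1 H:2
  CH2SO3H → C:1 H:3 S:1 O:3
Element totals:
  C: 7
  H: 15
  F: 1
  O: 3
  S: 1
Molecular formula: C7H15FO3S.
  M = 7(12.0) + 15(1.007825) + 18.998403 + 3(15.994915) + 31.972071
    = 84.000000 + 15.117375 + 18.998403 + 47.984745 + 31.972071 = 198.072594

198.0726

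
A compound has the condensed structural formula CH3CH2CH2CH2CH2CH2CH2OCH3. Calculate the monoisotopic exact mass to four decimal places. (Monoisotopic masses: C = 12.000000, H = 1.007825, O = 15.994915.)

Atom tally by fragment:
  CH3 → C:1 H:3
  CH2 → C:1 H:2
  CH2 → C:1 H:2
  CH2 → C:1 H:2
  CH2 → C:1 H:2
  CH2 → C:1 H:2
  CH2OCH3 → C:2 H:5 O:1
Element totals:
  C: 8
  H: 18
  O: 1
Molecular formula: C8H18O.
  M = 8(12.0) + 18(1.007825) + 15.994915
    = 96.000000 + 18.140850 + 15.994915 = 130.135765

130.1358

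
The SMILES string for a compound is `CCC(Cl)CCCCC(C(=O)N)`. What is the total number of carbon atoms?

9

Atom tally by fragment:
  CH3 → C:1 H:3
  CH2 → C:1 H:2
  CH(Cl) → C:1 H:1 Cl:1
  CH2 → C:1 H:2
  CH2 → C:1 H:2
  CH2 → C:1 H:2
  CH2 → C:1 H:2
  CH2CONH2 → C:2 H:4 O:1 N:1
Element totals:
  C: 9
  H: 18
  Cl: 1
  N: 1
  O: 1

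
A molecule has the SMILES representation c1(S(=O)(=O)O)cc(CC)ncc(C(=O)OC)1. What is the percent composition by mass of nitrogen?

5.71%

Atom tally by fragment:
  pyridine ring core → C:5 H:5 N:1
  (− 3 ring H displaced by substituents)
  + SO3H → S:1 O:3 H:1
  + C2H5 → C:2 H:5
  + COOCH3 → C:2 H:3 O:2
Element totals:
  C: 9
  H: 11
  N: 1
  O: 5
  S: 1
Molecular formula: C9H11NO5S.
Molar mass = 245.249 g/mol.
Mass from N: 1 × 14.007 = 14.007 g/mol.
%N = 14.007 / 245.249 × 100 = 5.71%.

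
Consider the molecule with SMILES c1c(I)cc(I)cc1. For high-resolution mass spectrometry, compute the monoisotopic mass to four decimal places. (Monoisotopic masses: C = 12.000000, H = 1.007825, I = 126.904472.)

Atom tally by fragment:
  benzene ring core → C:6 H:6
  (− 2 ring H displaced by substituents)
  + I → I:1
  + I → I:1
Element totals:
  C: 6
  H: 4
  I: 2
Molecular formula: C6H4I2.
  M = 6(12.0) + 4(1.007825) + 2(126.904472)
    = 72.000000 + 4.031300 + 253.808944 = 329.840244

329.8402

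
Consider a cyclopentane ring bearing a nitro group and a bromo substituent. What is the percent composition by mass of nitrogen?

7.22%

Atom tally by fragment:
  cyclopentane ring core → C:5 H:10
  (− 2 ring H displaced by substituents)
  + NO2 → N:1 O:2
  + Br → Br:1
Element totals:
  C: 5
  H: 8
  Br: 1
  N: 1
  O: 2
Molecular formula: C5H8BrNO2.
Molar mass = 194.028 g/mol.
Mass from N: 1 × 14.007 = 14.007 g/mol.
%N = 14.007 / 194.028 × 100 = 7.22%.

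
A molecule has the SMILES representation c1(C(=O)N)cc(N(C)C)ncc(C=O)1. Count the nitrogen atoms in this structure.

3

Atom tally by fragment:
  pyridine ring core → C:5 H:5 N:1
  (− 3 ring H displaced by substituents)
  + CONH2 → C:1 H:2 O:1 N:1
  + N(CH3)2 → N:1 C:2 H:6
  + CHO → C:1 H:1 O:1
Element totals:
  C: 9
  H: 11
  N: 3
  O: 2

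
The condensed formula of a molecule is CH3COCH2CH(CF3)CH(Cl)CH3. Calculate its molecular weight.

202.60 g/mol

Atom tally by fragment:
  CH3COCH2 → C:3 H:5 O:1
  CH(CF3) → C:2 H:1 F:3
  CH(Cl) → C:1 H:1 Cl:1
  CH3 → C:1 H:3
Element totals:
  C: 7
  H: 10
  Cl: 1
  F: 3
  O: 1
Molecular formula: C7H10ClF3O.
  M = 7(12.011) + 10(1.008) + 35.45 + 3(18.998) + 15.999
    = 84.077 + 10.080 + 35.450 + 56.994 + 15.999 = 202.600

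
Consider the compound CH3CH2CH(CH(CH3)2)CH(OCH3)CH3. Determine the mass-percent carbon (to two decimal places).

74.93%

Atom tally by fragment:
  CH3 → C:1 H:3
  CH2 → C:1 H:2
  CH(CH(CH3)2) → C:4 H:8
  CH(OCH3) → C:2 H:4 O:1
  CH3 → C:1 H:3
Element totals:
  C: 9
  H: 20
  O: 1
Molecular formula: C9H20O.
Molar mass = 144.258 g/mol.
Mass from C: 9 × 12.011 = 108.099 g/mol.
%C = 108.099 / 144.258 × 100 = 74.93%.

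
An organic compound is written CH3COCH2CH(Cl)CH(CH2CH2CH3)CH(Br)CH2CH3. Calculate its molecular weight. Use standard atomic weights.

283.63 g/mol

Element totals:
  C: 11
  H: 20
  Br: 1
  Cl: 1
  O: 1
Molecular formula: C11H20BrClO.
  M = 11(12.011) + 20(1.008) + 79.904 + 35.45 + 15.999
    = 132.121 + 20.160 + 79.904 + 35.450 + 15.999 = 283.634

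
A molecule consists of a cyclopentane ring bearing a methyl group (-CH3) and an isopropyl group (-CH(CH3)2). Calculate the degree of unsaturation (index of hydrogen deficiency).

Atom tally by fragment:
  cyclopentane ring core → C:5 H:10
  (− 2 ring H displaced by substituents)
  + CH3 → C:1 H:3
  + CH(CH3)2 → C:3 H:7
Element totals:
  C: 9
  H: 18
Molecular formula: C9H18.
DoU = (2C + 2 + N − H − X) / 2 = (2·9 + 2 + 0 − 18 − 0) / 2 = 1.

1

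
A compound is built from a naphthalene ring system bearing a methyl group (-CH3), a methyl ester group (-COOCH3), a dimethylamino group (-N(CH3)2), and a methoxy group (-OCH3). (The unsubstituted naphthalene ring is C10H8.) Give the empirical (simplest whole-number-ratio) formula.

C16H19NO3

Atom tally by fragment:
  naphthalene ring system core → C:10 H:8
  (− 4 ring H displaced by substituents)
  + CH3 → C:1 H:3
  + COOCH3 → C:2 H:3 O:2
  + N(CH3)2 → N:1 C:2 H:6
  + OCH3 → C:1 H:3 O:1
Element totals:
  C: 16
  H: 19
  N: 1
  O: 3
Molecular formula: C16H19NO3.
gcd of subscripts (16, 19, 1, 3) = 1, so the empirical formula equals the molecular formula.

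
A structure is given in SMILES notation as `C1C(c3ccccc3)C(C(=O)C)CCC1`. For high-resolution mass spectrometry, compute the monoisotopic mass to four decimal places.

Atom tally by fragment:
  cyclohexane ring core → C:6 H:12
  (− 2 ring H displaced by substituents)
  + C6H5 → C:6 H:5
  + COCH3 → C:2 H:3 O:1
Element totals:
  C: 14
  H: 18
  O: 1
Molecular formula: C14H18O.
  M = 14(12.0) + 18(1.007825) + 15.994915
    = 168.000000 + 18.140850 + 15.994915 = 202.135765

202.1358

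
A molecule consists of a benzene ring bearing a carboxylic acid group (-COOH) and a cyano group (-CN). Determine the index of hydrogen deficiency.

Atom tally by fragment:
  benzene ring core → C:6 H:6
  (− 2 ring H displaced by substituents)
  + COOH → C:1 H:1 O:2
  + CN → C:1 N:1
Element totals:
  C: 8
  H: 5
  N: 1
  O: 2
Molecular formula: C8H5NO2.
DoU = (2C + 2 + N − H − X) / 2 = (2·8 + 2 + 1 − 5 − 0) / 2 = 7.

7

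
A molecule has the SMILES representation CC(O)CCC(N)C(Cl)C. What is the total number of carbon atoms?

7

Atom tally by fragment:
  CH3 → C:1 H:3
  CH(OH) → C:1 H:2 O:1
  CH2 → C:1 H:2
  CH2 → C:1 H:2
  CH(NH2) → C:1 H:3 N:1
  CH(Cl) → C:1 H:1 Cl:1
  CH3 → C:1 H:3
Element totals:
  C: 7
  H: 16
  Cl: 1
  N: 1
  O: 1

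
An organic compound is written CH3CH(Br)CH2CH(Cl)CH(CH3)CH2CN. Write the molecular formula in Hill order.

C8H13BrClN

Atom tally by fragment:
  CH3 → C:1 H:3
  CH(Br) → C:1 H:1 Br:1
  CH2 → C:1 H:2
  CH(Cl) → C:1 H:1 Cl:1
  CH(CH3) → C:2 H:4
  CH2CN → C:2 H:2 N:1
Element totals:
  C: 8
  H: 13
  Br: 1
  Cl: 1
  N: 1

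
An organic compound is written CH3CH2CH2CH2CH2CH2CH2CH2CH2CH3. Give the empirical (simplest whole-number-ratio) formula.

C5H11

Element totals:
  C: 10
  H: 22
Molecular formula: C10H22.
gcd of subscripts = 2; dividing each by 2:
  C: 10/2 = 5
  H: 22/2 = 11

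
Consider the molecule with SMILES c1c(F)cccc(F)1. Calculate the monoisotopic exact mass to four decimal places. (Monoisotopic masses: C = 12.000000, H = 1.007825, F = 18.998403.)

114.0281

Atom tally by fragment:
  benzene ring core → C:6 H:6
  (− 2 ring H displaced by substituents)
  + F → F:1
  + F → F:1
Element totals:
  C: 6
  H: 4
  F: 2
Molecular formula: C6H4F2.
  M = 6(12.0) + 4(1.007825) + 2(18.998403)
    = 72.000000 + 4.031300 + 37.996806 = 114.028106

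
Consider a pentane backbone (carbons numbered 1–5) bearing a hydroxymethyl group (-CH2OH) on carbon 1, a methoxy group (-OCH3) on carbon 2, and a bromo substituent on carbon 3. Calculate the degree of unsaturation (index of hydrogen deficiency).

Atom tally by fragment:
  HOCH2CH2 → C:2 H:5 O:1
  CH(OCH3) → C:2 H:4 O:1
  CH(Br) → C:1 H:1 Br:1
  CH2 → C:1 H:2
  CH3 → C:1 H:3
Element totals:
  C: 7
  H: 15
  Br: 1
  O: 2
Molecular formula: C7H15BrO2.
DoU = (2C + 2 + N − H − X) / 2 = (2·7 + 2 + 0 − 15 − 1) / 2 = 0.

0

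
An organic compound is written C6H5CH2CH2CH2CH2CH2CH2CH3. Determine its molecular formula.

Atom tally by fragment:
  C6H5CH2 → C:7 H:7
  CH2 → C:1 H:2
  CH2 → C:1 H:2
  CH2 → C:1 H:2
  CH2 → C:1 H:2
  CH2 → C:1 H:2
  CH3 → C:1 H:3
Element totals:
  C: 13
  H: 20

C13H20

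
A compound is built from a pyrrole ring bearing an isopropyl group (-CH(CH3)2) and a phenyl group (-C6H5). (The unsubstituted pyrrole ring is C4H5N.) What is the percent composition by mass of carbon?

Atom tally by fragment:
  pyrrole ring core → C:4 H:5 N:1
  (− 2 ring H displaced by substituents)
  + CH(CH3)2 → C:3 H:7
  + C6H5 → C:6 H:5
Element totals:
  C: 13
  H: 15
  N: 1
Molecular formula: C13H15N.
Molar mass = 185.270 g/mol.
Mass from C: 13 × 12.011 = 156.143 g/mol.
%C = 156.143 / 185.270 × 100 = 84.28%.

84.28%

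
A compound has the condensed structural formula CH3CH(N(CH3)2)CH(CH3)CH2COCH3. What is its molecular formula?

C9H19NO

Element totals:
  C: 9
  H: 19
  N: 1
  O: 1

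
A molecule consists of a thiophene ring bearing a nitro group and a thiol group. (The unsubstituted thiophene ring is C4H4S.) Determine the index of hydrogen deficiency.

4

Atom tally by fragment:
  thiophene ring core → C:4 H:4 S:1
  (− 2 ring H displaced by substituents)
  + NO2 → N:1 O:2
  + SH → S:1 H:1
Element totals:
  C: 4
  H: 3
  N: 1
  O: 2
  S: 2
Molecular formula: C4H3NO2S2.
DoU = (2C + 2 + N − H − X) / 2 = (2·4 + 2 + 1 − 3 − 0) / 2 = 4.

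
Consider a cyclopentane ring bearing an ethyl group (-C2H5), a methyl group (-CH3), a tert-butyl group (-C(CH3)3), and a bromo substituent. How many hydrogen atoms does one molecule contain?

23

Atom tally by fragment:
  cyclopentane ring core → C:5 H:10
  (− 4 ring H displaced by substituents)
  + C2H5 → C:2 H:5
  + CH3 → C:1 H:3
  + C(CH3)3 → C:4 H:9
  + Br → Br:1
Element totals:
  C: 12
  H: 23
  Br: 1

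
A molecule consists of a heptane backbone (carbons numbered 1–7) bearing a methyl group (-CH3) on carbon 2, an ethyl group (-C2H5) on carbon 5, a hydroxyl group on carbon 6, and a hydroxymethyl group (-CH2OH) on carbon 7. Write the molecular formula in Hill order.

C11H24O2

Atom tally by fragment:
  CH3 → C:1 H:3
  CH(CH3) → C:2 H:4
  CH2 → C:1 H:2
  CH2 → C:1 H:2
  CH(C2H5) → C:3 H:6
  CH(OH) → C:1 H:2 O:1
  CH2CH2OH → C:2 H:5 O:1
Element totals:
  C: 11
  H: 24
  O: 2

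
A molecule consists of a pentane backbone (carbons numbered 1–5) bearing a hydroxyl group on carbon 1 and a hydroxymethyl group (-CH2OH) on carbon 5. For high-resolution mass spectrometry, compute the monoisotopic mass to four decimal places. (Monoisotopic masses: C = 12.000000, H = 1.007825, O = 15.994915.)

118.0994

Atom tally by fragment:
  HOCH2 → C:1 H:3 O:1
  CH2 → C:1 H:2
  CH2 → C:1 H:2
  CH2 → C:1 H:2
  CH2CH2OH → C:2 H:5 O:1
Element totals:
  C: 6
  H: 14
  O: 2
Molecular formula: C6H14O2.
  M = 6(12.0) + 14(1.007825) + 2(15.994915)
    = 72.000000 + 14.109550 + 31.989830 = 118.099380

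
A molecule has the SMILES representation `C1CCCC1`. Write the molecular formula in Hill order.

C5H10

Atom tally by fragment:
  cyclopentane ring core → C:5 H:10
Element totals:
  C: 5
  H: 10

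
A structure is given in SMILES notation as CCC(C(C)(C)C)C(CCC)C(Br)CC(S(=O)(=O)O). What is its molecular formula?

Atom tally by fragment:
  CH3 → C:1 H:3
  CH2 → C:1 H:2
  CH(C(CH3)3) → C:5 H:10
  CH(CH2CH2CH3) → C:4 H:8
  CH(Br) → C:1 H:1 Br:1
  CH2 → C:1 H:2
  CH2SO3H → C:1 H:3 S:1 O:3
Element totals:
  C: 14
  H: 29
  Br: 1
  O: 3
  S: 1

C14H29BrO3S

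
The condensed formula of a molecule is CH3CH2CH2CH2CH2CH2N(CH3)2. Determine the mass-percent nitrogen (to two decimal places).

10.84%

Element totals:
  C: 8
  H: 19
  N: 1
Molecular formula: C8H19N.
Molar mass = 129.247 g/mol.
Mass from N: 1 × 14.007 = 14.007 g/mol.
%N = 14.007 / 129.247 × 100 = 10.84%.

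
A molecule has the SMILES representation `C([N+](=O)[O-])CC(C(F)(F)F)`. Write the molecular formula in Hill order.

Atom tally by fragment:
  O2NCH2 → C:1 H:2 N:1 O:2
  CH2 → C:1 H:2
  CH2CF3 → C:2 H:2 F:3
Element totals:
  C: 4
  H: 6
  F: 3
  N: 1
  O: 2

C4H6F3NO2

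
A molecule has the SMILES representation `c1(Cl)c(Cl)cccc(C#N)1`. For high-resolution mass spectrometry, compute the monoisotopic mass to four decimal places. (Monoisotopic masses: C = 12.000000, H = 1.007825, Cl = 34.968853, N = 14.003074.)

170.9643

Atom tally by fragment:
  benzene ring core → C:6 H:6
  (− 3 ring H displaced by substituents)
  + Cl → Cl:1
  + Cl → Cl:1
  + CN → C:1 N:1
Element totals:
  C: 7
  H: 3
  Cl: 2
  N: 1
Molecular formula: C7H3Cl2N.
  M = 7(12.0) + 3(1.007825) + 2(34.968853) + 14.003074
    = 84.000000 + 3.023475 + 69.937706 + 14.003074 = 170.964255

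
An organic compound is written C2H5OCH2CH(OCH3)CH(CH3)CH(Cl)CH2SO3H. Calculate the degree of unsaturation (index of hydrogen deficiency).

Element totals:
  C: 9
  H: 19
  Cl: 1
  O: 5
  S: 1
Molecular formula: C9H19ClO5S.
DoU = (2C + 2 + N − H − X) / 2 = (2·9 + 2 + 0 − 19 − 1) / 2 = 0.

0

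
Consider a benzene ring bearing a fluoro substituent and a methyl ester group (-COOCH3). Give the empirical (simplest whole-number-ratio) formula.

Atom tally by fragment:
  benzene ring core → C:6 H:6
  (− 2 ring H displaced by substituents)
  + F → F:1
  + COOCH3 → C:2 H:3 O:2
Element totals:
  C: 8
  H: 7
  F: 1
  O: 2
Molecular formula: C8H7FO2.
gcd of subscripts (8, 1, 7, 2) = 1, so the empirical formula equals the molecular formula.

C8H7FO2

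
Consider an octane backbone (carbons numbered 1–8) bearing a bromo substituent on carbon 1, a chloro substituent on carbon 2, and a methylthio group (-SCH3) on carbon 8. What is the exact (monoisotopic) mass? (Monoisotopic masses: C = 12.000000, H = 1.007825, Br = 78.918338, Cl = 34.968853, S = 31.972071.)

272.0001

Atom tally by fragment:
  BrCH2 → C:1 H:2 Br:1
  CH(Cl) → C:1 H:1 Cl:1
  CH2 → C:1 H:2
  CH2 → C:1 H:2
  CH2 → C:1 H:2
  CH2 → C:1 H:2
  CH2 → C:1 H:2
  CH2SCH3 → C:2 H:5 S:1
Element totals:
  C: 9
  H: 18
  Br: 1
  Cl: 1
  S: 1
Molecular formula: C9H18BrClS.
  M = 9(12.0) + 18(1.007825) + 78.918338 + 34.968853 + 31.972071
    = 108.000000 + 18.140850 + 78.918338 + 34.968853 + 31.972071 = 272.000112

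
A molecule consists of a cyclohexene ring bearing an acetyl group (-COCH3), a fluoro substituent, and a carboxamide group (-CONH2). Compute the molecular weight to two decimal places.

185.20 g/mol

Atom tally by fragment:
  cyclohexene ring core → C:6 H:10
  (− 3 ring H displaced by substituents)
  + COCH3 → C:2 H:3 O:1
  + F → F:1
  + CONH2 → C:1 H:2 O:1 N:1
Element totals:
  C: 9
  H: 12
  F: 1
  N: 1
  O: 2
Molecular formula: C9H12FNO2.
  M = 9(12.011) + 12(1.008) + 18.998 + 14.007 + 2(15.999)
    = 108.099 + 12.096 + 18.998 + 14.007 + 31.998 = 185.198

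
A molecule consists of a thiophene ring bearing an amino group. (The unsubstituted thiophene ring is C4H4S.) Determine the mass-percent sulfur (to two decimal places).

32.33%

Atom tally by fragment:
  thiophene ring core → C:4 H:4 S:1
  (− 1 ring H displaced by substituents)
  + NH2 → N:1 H:2
Element totals:
  C: 4
  H: 5
  N: 1
  S: 1
Molecular formula: C4H5NS.
Molar mass = 99.151 g/mol.
Mass from S: 1 × 32.06 = 32.060 g/mol.
%S = 32.060 / 99.151 × 100 = 32.33%.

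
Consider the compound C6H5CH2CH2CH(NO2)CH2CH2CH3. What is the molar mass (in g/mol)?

Atom tally by fragment:
  C6H5CH2 → C:7 H:7
  CH2 → C:1 H:2
  CH(NO2) → C:1 H:1 N:1 O:2
  CH2 → C:1 H:2
  CH2 → C:1 H:2
  CH3 → C:1 H:3
Element totals:
  C: 12
  H: 17
  N: 1
  O: 2
Molecular formula: C12H17NO2.
  M = 12(12.011) + 17(1.008) + 14.007 + 2(15.999)
    = 144.132 + 17.136 + 14.007 + 31.998 = 207.273

207.27 g/mol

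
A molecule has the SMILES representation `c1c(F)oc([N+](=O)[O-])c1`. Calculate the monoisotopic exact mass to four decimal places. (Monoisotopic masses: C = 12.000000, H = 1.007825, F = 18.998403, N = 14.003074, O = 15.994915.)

Atom tally by fragment:
  furan ring core → C:4 H:4 O:1
  (− 2 ring H displaced by substituents)
  + F → F:1
  + NO2 → N:1 O:2
Element totals:
  C: 4
  H: 2
  F: 1
  N: 1
  O: 3
Molecular formula: C4H2FNO3.
  M = 4(12.0) + 2(1.007825) + 18.998403 + 14.003074 + 3(15.994915)
    = 48.000000 + 2.015650 + 18.998403 + 14.003074 + 47.984745 = 131.001872

131.0019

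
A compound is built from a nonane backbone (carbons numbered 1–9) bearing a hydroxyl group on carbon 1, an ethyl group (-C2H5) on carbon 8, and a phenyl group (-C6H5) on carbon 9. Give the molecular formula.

C17H28O

Atom tally by fragment:
  HOCH2 → C:1 H:3 O:1
  CH2 → C:1 H:2
  CH2 → C:1 H:2
  CH2 → C:1 H:2
  CH2 → C:1 H:2
  CH2 → C:1 H:2
  CH2 → C:1 H:2
  CH(C2H5) → C:3 H:6
  CH2C6H5 → C:7 H:7
Element totals:
  C: 17
  H: 28
  O: 1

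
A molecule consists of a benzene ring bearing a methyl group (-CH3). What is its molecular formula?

Atom tally by fragment:
  benzene ring core → C:6 H:6
  (− 1 ring H displaced by substituents)
  + CH3 → C:1 H:3
Element totals:
  C: 7
  H: 8

C7H8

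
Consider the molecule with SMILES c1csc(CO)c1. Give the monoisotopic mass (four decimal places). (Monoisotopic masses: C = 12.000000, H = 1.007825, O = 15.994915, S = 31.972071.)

Atom tally by fragment:
  thiophene ring core → C:4 H:4 S:1
  (− 1 ring H displaced by substituents)
  + CH2OH → C:1 H:3 O:1
Element totals:
  C: 5
  H: 6
  O: 1
  S: 1
Molecular formula: C5H6OS.
  M = 5(12.0) + 6(1.007825) + 15.994915 + 31.972071
    = 60.000000 + 6.046950 + 15.994915 + 31.972071 = 114.013936

114.0139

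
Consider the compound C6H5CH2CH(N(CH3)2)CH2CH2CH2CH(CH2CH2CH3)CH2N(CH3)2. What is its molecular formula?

C20H36N2

Atom tally by fragment:
  C6H5CH2 → C:7 H:7
  CH(N(CH3)2) → C:3 H:7 N:1
  CH2 → C:1 H:2
  CH2 → C:1 H:2
  CH2 → C:1 H:2
  CH(CH2CH2CH3) → C:4 H:8
  CH2N(CH3)2 → C:3 H:8 N:1
Element totals:
  C: 20
  H: 36
  N: 2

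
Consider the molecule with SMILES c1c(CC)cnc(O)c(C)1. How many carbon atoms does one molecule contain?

8

Atom tally by fragment:
  pyridine ring core → C:5 H:5 N:1
  (− 3 ring H displaced by substituents)
  + C2H5 → C:2 H:5
  + OH → O:1 H:1
  + CH3 → C:1 H:3
Element totals:
  C: 8
  H: 11
  N: 1
  O: 1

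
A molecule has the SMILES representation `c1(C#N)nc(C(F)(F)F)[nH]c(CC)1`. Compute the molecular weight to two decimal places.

189.14 g/mol

Atom tally by fragment:
  imidazole ring core → C:3 H:4 N:2
  (− 3 ring H displaced by substituents)
  + CN → C:1 N:1
  + CF3 → C:1 F:3
  + C2H5 → C:2 H:5
Element totals:
  C: 7
  H: 6
  F: 3
  N: 3
Molecular formula: C7H6F3N3.
  M = 7(12.011) + 6(1.008) + 3(18.998) + 3(14.007)
    = 84.077 + 6.048 + 56.994 + 42.021 = 189.140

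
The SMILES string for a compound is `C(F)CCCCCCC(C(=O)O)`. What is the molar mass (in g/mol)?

Atom tally by fragment:
  FCH2 → C:1 H:2 F:1
  CH2 → C:1 H:2
  CH2 → C:1 H:2
  CH2 → C:1 H:2
  CH2 → C:1 H:2
  CH2 → C:1 H:2
  CH2 → C:1 H:2
  CH2COOH → C:2 H:3 O:2
Element totals:
  C: 9
  H: 17
  F: 1
  O: 2
Molecular formula: C9H17FO2.
  M = 9(12.011) + 17(1.008) + 18.998 + 2(15.999)
    = 108.099 + 17.136 + 18.998 + 31.998 = 176.231

176.23 g/mol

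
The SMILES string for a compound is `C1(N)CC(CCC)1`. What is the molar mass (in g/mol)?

99.18 g/mol

Atom tally by fragment:
  cyclopropane ring core → C:3 H:6
  (− 2 ring H displaced by substituents)
  + NH2 → N:1 H:2
  + CH2CH2CH3 → C:3 H:7
Element totals:
  C: 6
  H: 13
  N: 1
Molecular formula: C6H13N.
  M = 6(12.011) + 13(1.008) + 14.007
    = 72.066 + 13.104 + 14.007 = 99.177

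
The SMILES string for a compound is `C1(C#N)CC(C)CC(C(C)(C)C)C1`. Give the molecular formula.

Atom tally by fragment:
  cyclohexane ring core → C:6 H:12
  (− 3 ring H displaced by substituents)
  + CN → C:1 N:1
  + CH3 → C:1 H:3
  + C(CH3)3 → C:4 H:9
Element totals:
  C: 12
  H: 21
  N: 1

C12H21N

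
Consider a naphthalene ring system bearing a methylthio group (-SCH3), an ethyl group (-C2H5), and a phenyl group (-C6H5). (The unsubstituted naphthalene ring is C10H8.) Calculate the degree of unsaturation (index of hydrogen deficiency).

Atom tally by fragment:
  naphthalene ring system core → C:10 H:8
  (− 3 ring H displaced by substituents)
  + SCH3 → C:1 H:3 S:1
  + C2H5 → C:2 H:5
  + C6H5 → C:6 H:5
Element totals:
  C: 19
  H: 18
  S: 1
Molecular formula: C19H18S.
DoU = (2C + 2 + N − H − X) / 2 = (2·19 + 2 + 0 − 18 − 0) / 2 = 11.

11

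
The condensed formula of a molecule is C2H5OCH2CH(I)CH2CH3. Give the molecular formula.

Element totals:
  C: 6
  H: 13
  I: 1
  O: 1

C6H13IO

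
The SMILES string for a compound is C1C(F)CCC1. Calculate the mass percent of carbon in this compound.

68.15%

Atom tally by fragment:
  cyclopentane ring core → C:5 H:10
  (− 1 ring H displaced by substituents)
  + F → F:1
Element totals:
  C: 5
  H: 9
  F: 1
Molecular formula: C5H9F.
Molar mass = 88.125 g/mol.
Mass from C: 5 × 12.011 = 60.055 g/mol.
%C = 60.055 / 88.125 × 100 = 68.15%.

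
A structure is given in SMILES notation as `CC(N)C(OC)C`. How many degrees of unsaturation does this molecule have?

Atom tally by fragment:
  CH3 → C:1 H:3
  CH(NH2) → C:1 H:3 N:1
  CH(OCH3) → C:2 H:4 O:1
  CH3 → C:1 H:3
Element totals:
  C: 5
  H: 13
  N: 1
  O: 1
Molecular formula: C5H13NO.
DoU = (2C + 2 + N − H − X) / 2 = (2·5 + 2 + 1 − 13 − 0) / 2 = 0.

0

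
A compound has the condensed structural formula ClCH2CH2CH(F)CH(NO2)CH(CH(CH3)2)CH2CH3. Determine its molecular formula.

Atom tally by fragment:
  ClCH2 → C:1 H:2 Cl:1
  CH2 → C:1 H:2
  CH(F) → C:1 H:1 F:1
  CH(NO2) → C:1 H:1 N:1 O:2
  CH(CH(CH3)2) → C:4 H:8
  CH2 → C:1 H:2
  CH3 → C:1 H:3
Element totals:
  C: 10
  H: 19
  Cl: 1
  F: 1
  N: 1
  O: 2

C10H19ClFNO2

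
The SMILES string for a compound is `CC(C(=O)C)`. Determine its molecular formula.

Atom tally by fragment:
  CH3 → C:1 H:3
  CH2COCH3 → C:3 H:5 O:1
Element totals:
  C: 4
  H: 8
  O: 1

C4H8O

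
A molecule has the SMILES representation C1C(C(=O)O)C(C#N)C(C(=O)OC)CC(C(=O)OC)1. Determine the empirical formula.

C12H15NO6

Atom tally by fragment:
  cyclohexane ring core → C:6 H:12
  (− 4 ring H displaced by substituents)
  + COOH → C:1 H:1 O:2
  + CN → C:1 N:1
  + COOCH3 → C:2 H:3 O:2
  + COOCH3 → C:2 H:3 O:2
Element totals:
  C: 12
  H: 15
  N: 1
  O: 6
Molecular formula: C12H15NO6.
gcd of subscripts (12, 15, 1, 6) = 1, so the empirical formula equals the molecular formula.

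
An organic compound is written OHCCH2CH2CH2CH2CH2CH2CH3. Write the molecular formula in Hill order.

C8H16O

Atom tally by fragment:
  OHCCH2 → C:2 H:3 O:1
  CH2 → C:1 H:2
  CH2 → C:1 H:2
  CH2 → C:1 H:2
  CH2 → C:1 H:2
  CH2 → C:1 H:2
  CH3 → C:1 H:3
Element totals:
  C: 8
  H: 16
  O: 1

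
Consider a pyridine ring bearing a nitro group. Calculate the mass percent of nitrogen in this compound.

Atom tally by fragment:
  pyridine ring core → C:5 H:5 N:1
  (− 1 ring H displaced by substituents)
  + NO2 → N:1 O:2
Element totals:
  C: 5
  H: 4
  N: 2
  O: 2
Molecular formula: C5H4N2O2.
Molar mass = 124.099 g/mol.
Mass from N: 2 × 14.007 = 28.014 g/mol.
%N = 28.014 / 124.099 × 100 = 22.57%.

22.57%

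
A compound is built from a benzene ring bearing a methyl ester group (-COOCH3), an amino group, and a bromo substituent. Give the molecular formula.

C8H8BrNO2

Atom tally by fragment:
  benzene ring core → C:6 H:6
  (− 3 ring H displaced by substituents)
  + COOCH3 → C:2 H:3 O:2
  + NH2 → N:1 H:2
  + Br → Br:1
Element totals:
  C: 8
  H: 8
  Br: 1
  N: 1
  O: 2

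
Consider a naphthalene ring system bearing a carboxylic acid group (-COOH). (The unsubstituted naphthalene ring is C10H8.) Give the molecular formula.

C11H8O2

Atom tally by fragment:
  naphthalene ring system core → C:10 H:8
  (− 1 ring H displaced by substituents)
  + COOH → C:1 H:1 O:2
Element totals:
  C: 11
  H: 8
  O: 2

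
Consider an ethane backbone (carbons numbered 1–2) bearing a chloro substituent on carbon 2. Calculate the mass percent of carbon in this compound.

37.24%

Atom tally by fragment:
  CH3 → C:1 H:3
  CH2Cl → C:1 H:2 Cl:1
Element totals:
  C: 2
  H: 5
  Cl: 1
Molecular formula: C2H5Cl.
Molar mass = 64.512 g/mol.
Mass from C: 2 × 12.011 = 24.022 g/mol.
%C = 24.022 / 64.512 × 100 = 37.24%.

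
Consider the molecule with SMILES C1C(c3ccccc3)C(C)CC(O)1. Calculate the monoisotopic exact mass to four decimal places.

Atom tally by fragment:
  cyclopentane ring core → C:5 H:10
  (− 3 ring H displaced by substituents)
  + C6H5 → C:6 H:5
  + CH3 → C:1 H:3
  + OH → O:1 H:1
Element totals:
  C: 12
  H: 16
  O: 1
Molecular formula: C12H16O.
  M = 12(12.0) + 16(1.007825) + 15.994915
    = 144.000000 + 16.125200 + 15.994915 = 176.120115

176.1201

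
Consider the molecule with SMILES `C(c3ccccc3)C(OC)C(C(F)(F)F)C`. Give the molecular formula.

C12H15F3O

Atom tally by fragment:
  C6H5CH2 → C:7 H:7
  CH(OCH3) → C:2 H:4 O:1
  CH(CF3) → C:2 H:1 F:3
  CH3 → C:1 H:3
Element totals:
  C: 12
  H: 15
  F: 3
  O: 1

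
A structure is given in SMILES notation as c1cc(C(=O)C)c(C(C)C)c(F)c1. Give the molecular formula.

C11H13FO

Atom tally by fragment:
  benzene ring core → C:6 H:6
  (− 3 ring H displaced by substituents)
  + COCH3 → C:2 H:3 O:1
  + CH(CH3)2 → C:3 H:7
  + F → F:1
Element totals:
  C: 11
  H: 13
  F: 1
  O: 1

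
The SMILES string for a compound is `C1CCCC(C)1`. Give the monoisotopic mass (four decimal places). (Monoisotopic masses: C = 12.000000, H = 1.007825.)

84.0939

Atom tally by fragment:
  cyclopentane ring core → C:5 H:10
  (− 1 ring H displaced by substituents)
  + CH3 → C:1 H:3
Element totals:
  C: 6
  H: 12
Molecular formula: C6H12.
  M = 6(12.0) + 12(1.007825)
    = 72.000000 + 12.093900 = 84.093900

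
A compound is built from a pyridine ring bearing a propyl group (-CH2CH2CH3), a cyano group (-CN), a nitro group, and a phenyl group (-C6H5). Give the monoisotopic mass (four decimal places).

Atom tally by fragment:
  pyridine ring core → C:5 H:5 N:1
  (− 4 ring H displaced by substituents)
  + CH2CH2CH3 → C:3 H:7
  + CN → C:1 N:1
  + NO2 → N:1 O:2
  + C6H5 → C:6 H:5
Element totals:
  C: 15
  H: 13
  N: 3
  O: 2
Molecular formula: C15H13N3O2.
  M = 15(12.0) + 13(1.007825) + 3(14.003074) + 2(15.994915)
    = 180.000000 + 13.101725 + 42.009222 + 31.989830 = 267.100777

267.1008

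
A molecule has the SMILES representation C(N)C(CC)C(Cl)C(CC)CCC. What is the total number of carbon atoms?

Atom tally by fragment:
  H2NCH2 → C:1 H:4 N:1
  CH(C2H5) → C:3 H:6
  CH(Cl) → C:1 H:1 Cl:1
  CH(C2H5) → C:3 H:6
  CH2 → C:1 H:2
  CH2 → C:1 H:2
  CH3 → C:1 H:3
Element totals:
  C: 11
  H: 24
  Cl: 1
  N: 1

11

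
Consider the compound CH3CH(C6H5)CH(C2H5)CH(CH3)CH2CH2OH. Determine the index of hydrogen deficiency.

Atom tally by fragment:
  CH3 → C:1 H:3
  CH(C6H5) → C:7 H:6
  CH(C2H5) → C:3 H:6
  CH(CH3) → C:2 H:4
  CH2 → C:1 H:2
  CH2OH → C:1 H:3 O:1
Element totals:
  C: 15
  H: 24
  O: 1
Molecular formula: C15H24O.
DoU = (2C + 2 + N − H − X) / 2 = (2·15 + 2 + 0 − 24 − 0) / 2 = 4.

4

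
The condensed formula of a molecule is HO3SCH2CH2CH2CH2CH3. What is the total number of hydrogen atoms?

12

Atom tally by fragment:
  HO3SCH2 → C:1 H:3 S:1 O:3
  CH2 → C:1 H:2
  CH2 → C:1 H:2
  CH2 → C:1 H:2
  CH3 → C:1 H:3
Element totals:
  C: 5
  H: 12
  O: 3
  S: 1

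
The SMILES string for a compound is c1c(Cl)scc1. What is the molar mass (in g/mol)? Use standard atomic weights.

Atom tally by fragment:
  thiophene ring core → C:4 H:4 S:1
  (− 1 ring H displaced by substituents)
  + Cl → Cl:1
Element totals:
  C: 4
  H: 3
  Cl: 1
  S: 1
Molecular formula: C4H3ClS.
  M = 4(12.011) + 3(1.008) + 35.45 + 32.06
    = 48.044 + 3.024 + 35.450 + 32.060 = 118.578

118.58 g/mol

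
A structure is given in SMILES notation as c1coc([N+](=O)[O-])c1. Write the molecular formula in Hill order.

Atom tally by fragment:
  furan ring core → C:4 H:4 O:1
  (− 1 ring H displaced by substituents)
  + NO2 → N:1 O:2
Element totals:
  C: 4
  H: 3
  N: 1
  O: 3

C4H3NO3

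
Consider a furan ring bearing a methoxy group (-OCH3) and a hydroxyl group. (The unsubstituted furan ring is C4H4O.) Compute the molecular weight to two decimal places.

114.10 g/mol

Atom tally by fragment:
  furan ring core → C:4 H:4 O:1
  (− 2 ring H displaced by substituents)
  + OCH3 → C:1 H:3 O:1
  + OH → O:1 H:1
Element totals:
  C: 5
  H: 6
  O: 3
Molecular formula: C5H6O3.
  M = 5(12.011) + 6(1.008) + 3(15.999)
    = 60.055 + 6.048 + 47.997 = 114.100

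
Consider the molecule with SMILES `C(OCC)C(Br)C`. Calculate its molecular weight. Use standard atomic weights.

Atom tally by fragment:
  C2H5OCH2 → C:3 H:7 O:1
  CH(Br) → C:1 H:1 Br:1
  CH3 → C:1 H:3
Element totals:
  C: 5
  H: 11
  Br: 1
  O: 1
Molecular formula: C5H11BrO.
  M = 5(12.011) + 11(1.008) + 79.904 + 15.999
    = 60.055 + 11.088 + 79.904 + 15.999 = 167.046

167.05 g/mol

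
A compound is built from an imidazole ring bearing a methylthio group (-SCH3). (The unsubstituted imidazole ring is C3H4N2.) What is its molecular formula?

Atom tally by fragment:
  imidazole ring core → C:3 H:4 N:2
  (− 1 ring H displaced by substituents)
  + SCH3 → C:1 H:3 S:1
Element totals:
  C: 4
  H: 6
  N: 2
  S: 1

C4H6N2S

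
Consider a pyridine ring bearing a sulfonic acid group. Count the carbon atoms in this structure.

5

Atom tally by fragment:
  pyridine ring core → C:5 H:5 N:1
  (− 1 ring H displaced by substituents)
  + SO3H → S:1 O:3 H:1
Element totals:
  C: 5
  H: 5
  N: 1
  O: 3
  S: 1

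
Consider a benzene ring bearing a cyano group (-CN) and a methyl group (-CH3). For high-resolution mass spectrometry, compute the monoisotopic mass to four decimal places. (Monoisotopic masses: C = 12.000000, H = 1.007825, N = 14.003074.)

Atom tally by fragment:
  benzene ring core → C:6 H:6
  (− 2 ring H displaced by substituents)
  + CN → C:1 N:1
  + CH3 → C:1 H:3
Element totals:
  C: 8
  H: 7
  N: 1
Molecular formula: C8H7N.
  M = 8(12.0) + 7(1.007825) + 14.003074
    = 96.000000 + 7.054775 + 14.003074 = 117.057849

117.0578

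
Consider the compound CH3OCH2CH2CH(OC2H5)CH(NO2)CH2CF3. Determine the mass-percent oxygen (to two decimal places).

24.69%

Atom tally by fragment:
  CH3OCH2 → C:2 H:5 O:1
  CH2 → C:1 H:2
  CH(OC2H5) → C:3 H:6 O:1
  CH(NO2) → C:1 H:1 N:1 O:2
  CH2CF3 → C:2 H:2 F:3
Element totals:
  C: 9
  H: 16
  F: 3
  N: 1
  O: 4
Molecular formula: C9H16F3NO4.
Molar mass = 259.224 g/mol.
Mass from O: 4 × 15.999 = 63.996 g/mol.
%O = 63.996 / 259.224 × 100 = 24.69%.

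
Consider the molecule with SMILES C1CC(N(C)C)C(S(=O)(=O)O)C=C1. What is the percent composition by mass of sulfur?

Atom tally by fragment:
  cyclohexene ring core → C:6 H:10
  (− 2 ring H displaced by substituents)
  + N(CH3)2 → N:1 C:2 H:6
  + SO3H → S:1 O:3 H:1
Element totals:
  C: 8
  H: 15
  N: 1
  O: 3
  S: 1
Molecular formula: C8H15NO3S.
Molar mass = 205.272 g/mol.
Mass from S: 1 × 32.06 = 32.060 g/mol.
%S = 32.060 / 205.272 × 100 = 15.62%.

15.62%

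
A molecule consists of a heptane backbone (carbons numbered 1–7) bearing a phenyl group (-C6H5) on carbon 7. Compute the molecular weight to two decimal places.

176.30 g/mol

Atom tally by fragment:
  CH3 → C:1 H:3
  CH2 → C:1 H:2
  CH2 → C:1 H:2
  CH2 → C:1 H:2
  CH2 → C:1 H:2
  CH2 → C:1 H:2
  CH2C6H5 → C:7 H:7
Element totals:
  C: 13
  H: 20
Molecular formula: C13H20.
  M = 13(12.011) + 20(1.008)
    = 156.143 + 20.160 = 176.303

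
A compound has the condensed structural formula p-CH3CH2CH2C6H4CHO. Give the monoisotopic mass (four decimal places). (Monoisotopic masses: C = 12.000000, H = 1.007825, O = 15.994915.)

Element totals:
  C: 10
  H: 12
  O: 1
Molecular formula: C10H12O.
  M = 10(12.0) + 12(1.007825) + 15.994915
    = 120.000000 + 12.093900 + 15.994915 = 148.088815

148.0888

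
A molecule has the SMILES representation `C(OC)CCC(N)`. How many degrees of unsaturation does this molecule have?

0

Atom tally by fragment:
  CH3OCH2 → C:2 H:5 O:1
  CH2 → C:1 H:2
  CH2 → C:1 H:2
  CH2NH2 → C:1 H:4 N:1
Element totals:
  C: 5
  H: 13
  N: 1
  O: 1
Molecular formula: C5H13NO.
DoU = (2C + 2 + N − H − X) / 2 = (2·5 + 2 + 1 − 13 − 0) / 2 = 0.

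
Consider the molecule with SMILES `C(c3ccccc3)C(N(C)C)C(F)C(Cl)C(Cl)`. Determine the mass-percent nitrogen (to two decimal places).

Atom tally by fragment:
  C6H5CH2 → C:7 H:7
  CH(N(CH3)2) → C:3 H:7 N:1
  CH(F) → C:1 H:1 F:1
  CH(Cl) → C:1 H:1 Cl:1
  CH2Cl → C:1 H:2 Cl:1
Element totals:
  C: 13
  H: 18
  Cl: 2
  F: 1
  N: 1
Molecular formula: C13H18Cl2FN.
Molar mass = 278.192 g/mol.
Mass from N: 1 × 14.007 = 14.007 g/mol.
%N = 14.007 / 278.192 × 100 = 5.04%.

5.04%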